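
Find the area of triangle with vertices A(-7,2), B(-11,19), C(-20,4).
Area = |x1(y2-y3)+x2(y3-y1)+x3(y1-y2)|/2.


-7*(19-4) = -105
-11*(4-2) = -22
-20*(2-19) = 340
sum = 213
Area = |213|/2 = 106.5000

106.5000 sq units


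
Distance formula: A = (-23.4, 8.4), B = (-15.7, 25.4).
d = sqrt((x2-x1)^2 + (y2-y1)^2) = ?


dx = -15.7 + 23.4 = 7.7
dy = 25.4 - 8.4 = 17.0
d = sqrt(59.29 + 289.0) = sqrt(348.29) = 18.6625

18.6625


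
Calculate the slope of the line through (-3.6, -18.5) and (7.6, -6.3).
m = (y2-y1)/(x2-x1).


dy = -6.3 + 18.5 = 12.2
dx = 7.6 + 3.6 = 11.2
m = 12.2/11.2 = 1.0893

m = 1.0893


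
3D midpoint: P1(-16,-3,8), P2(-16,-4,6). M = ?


Mx = (-16- 16)/2 = -16.0000
My = (-3- 4)/2 = -3.5000
Mz = (8+6)/2 = 7.0000

M = (-16.0000, -3.5000, 7.0000)


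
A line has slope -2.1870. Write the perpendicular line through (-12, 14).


Perpendicular slope = -1/m1 = -1/(-2.1870) = 0.4572
b2 = y0 - m2*x0 = 14 - 12/(-2.1870) = 14 + 5.4870 = 19.4870

y = 0.4572x + 19.4870


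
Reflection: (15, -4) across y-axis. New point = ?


Reflection rule for y-axis: (-x, y)
(15, -4) -> (-15, -4)

(-15, -4)


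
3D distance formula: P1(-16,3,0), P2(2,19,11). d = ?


dx=18, dy=16, dz=11
d = sqrt(324+256+121) = sqrt(701) = 26.4764

26.4764


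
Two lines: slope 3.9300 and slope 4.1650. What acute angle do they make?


m1-m2 = -0.235
1+m1*m2 = 17.36845
tan(theta) = |-0.235/17.36845| = 0.013530
theta = arctan(|-0.235/17.36845|) = 0.7752 degrees (acute angle)

0.7752 degrees


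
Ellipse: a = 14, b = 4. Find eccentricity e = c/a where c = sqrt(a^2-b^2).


c = sqrt(196-16) = sqrt(180) = 13.4164
e = c/a = sqrt(180)/14 = 0.9583

e = 0.9583


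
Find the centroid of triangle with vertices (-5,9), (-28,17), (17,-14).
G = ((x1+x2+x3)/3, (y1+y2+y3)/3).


Gx = (-5- 28+17)/3 = -16/3 = -5.3333
Gy = (9+17- 14)/3 = 12/3 = 4.0000

G = (-5.3333, 4.0000)


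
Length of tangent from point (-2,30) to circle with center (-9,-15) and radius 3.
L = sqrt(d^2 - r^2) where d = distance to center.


d = sqrt((-2+ 9)^2 + (30+ 15)^2) = sqrt(49+2025) = 45.5412
L = sqrt(2074.0000 - 9) = sqrt(2065.0000) = 45.4423

45.4423


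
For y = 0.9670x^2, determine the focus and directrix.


a = 0.9670
1/(4a) = 0.2585
Focus = (0, 0.2585)
Directrix: y = -0.2585

Focus = (0, 0.2585), Directrix: y = -0.2585


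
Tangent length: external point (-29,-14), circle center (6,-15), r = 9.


d = sqrt((-29-6)^2 + (-14+ 15)^2) = sqrt(1225+1) = 35.0143
L = sqrt(1226.0000 - 81) = sqrt(1145.0000) = 33.8378

33.8378


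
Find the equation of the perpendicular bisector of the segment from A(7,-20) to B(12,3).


Midpoint = (9.5, -8.5)
Slope of AB = dy/dx = 23/5 = 4.6000
Perp slope = -dx/dy = -5/23 = -0.2174
b = My - (perp slope)*Mx = -8.5 + (5*9.5)/23 = -8.5 + 2.0652 = -6.4348

y = -0.2174x - 6.4348


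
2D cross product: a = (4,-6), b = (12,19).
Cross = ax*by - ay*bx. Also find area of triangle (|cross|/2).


cross = 4*19 + 6*12 = 76 + 72 = 148
Triangle area = |148|/2 = 148/2 = 74.0000

cross = 148, triangle area = 74.0000


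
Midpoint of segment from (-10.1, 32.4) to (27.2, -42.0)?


Mx = (-10.1 + 27.2)/2 = 17.1/2 = 8.5500
My = (32.4 - 42.0)/2 = -9.6/2 = -4.8000

(8.5500, -4.8000)


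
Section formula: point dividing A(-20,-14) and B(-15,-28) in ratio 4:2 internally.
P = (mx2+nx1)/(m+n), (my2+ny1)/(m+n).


Px = (4*(-15) + 2*(-20))/6 = -100/6 = -16.6667
Py = (4*(-28) + 2*(-14))/6 = -140/6 = -23.3333

P = (-16.6667, -23.3333)


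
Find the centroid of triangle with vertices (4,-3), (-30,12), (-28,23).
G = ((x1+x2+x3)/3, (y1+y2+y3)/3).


Gx = (4- 30- 28)/3 = -54/3 = -18.0000
Gy = (-3+12+23)/3 = 32/3 = 10.6667

G = (-18.0000, 10.6667)


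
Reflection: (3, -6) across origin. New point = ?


Reflection rule for origin: (-x, -y)
(3, -6) -> (-3, 6)

(-3, 6)


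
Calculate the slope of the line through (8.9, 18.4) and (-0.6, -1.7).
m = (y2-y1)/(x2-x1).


dy = -1.7 - 18.4 = -20.1
dx = -0.6 - 8.9 = -9.5
m = -20.1/(-9.5) = 2.1158

m = 2.1158


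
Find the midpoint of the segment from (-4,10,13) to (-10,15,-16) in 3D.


Mx = (-4- 10)/2 = -7.0000
My = (10+15)/2 = 12.5000
Mz = (13- 16)/2 = -1.5000

M = (-7.0000, 12.5000, -1.5000)


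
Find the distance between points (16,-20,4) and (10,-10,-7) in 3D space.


dx=-6, dy=10, dz=-11
d = sqrt(36+100+121) = sqrt(257) = 16.0312

16.0312


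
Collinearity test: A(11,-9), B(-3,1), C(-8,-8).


11*(1+ 8) - 3*(-8+ 9) - 8*(-9-1)
= 99 - 3 + 80 = 176

No, not collinear (determinant = 176)


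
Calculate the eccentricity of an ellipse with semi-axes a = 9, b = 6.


c = sqrt(81-36) = sqrt(45) = 6.7082
e = c/a = sqrt(45)/9 = 0.7454

e = 0.7454


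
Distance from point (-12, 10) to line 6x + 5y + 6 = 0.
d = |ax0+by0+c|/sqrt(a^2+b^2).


|6*(-12) + 5*10 + 6| = |-16| = 16
sqrt(36 + 25) = sqrt(61) = 7.8102
d = 16/sqrt(61) = 2.0486

2.0486


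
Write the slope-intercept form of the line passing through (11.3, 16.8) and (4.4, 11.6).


m = (-5.2)/(-6.9) = 0.7536
b = y1 - m*x1 = 16.8 - (-5.2*11.3)/(-6.9) = 16.8 - 8.5159 = 8.2841

y = 0.7536x + 8.2841


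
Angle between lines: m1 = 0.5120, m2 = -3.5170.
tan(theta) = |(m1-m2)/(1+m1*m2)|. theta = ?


m1-m2 = 4.029
1+m1*m2 = -0.800704
tan(theta) = |4.029/(-0.800704)| = 5.031822
theta = arctan(|4.029/(-0.800704)|) = 78.7598 degrees (acute angle)

78.7598 degrees


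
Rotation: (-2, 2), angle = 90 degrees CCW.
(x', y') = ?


cos(90) = 0, sin(90) = 1
x' = -2*0 - 2*1 = -2
y' = -2*1 + 2*0 = -2

(-2, -2)


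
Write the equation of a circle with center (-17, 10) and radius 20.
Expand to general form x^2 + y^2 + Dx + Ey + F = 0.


(x+ 17)^2 + (y-10)^2 = 20^2
D = -2h = 34, E = -2k = -20
F = h^2+k^2-r^2 = 289+100-400 = -11

x^2 + y^2 + 34x - 20y - 11 = 0


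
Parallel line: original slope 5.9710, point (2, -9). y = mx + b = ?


Parallel lines have equal slopes.
m2 = 5.9710
b2 = -9 - 5.9710*2 = -20.9420

y = 5.9710x - 20.9420


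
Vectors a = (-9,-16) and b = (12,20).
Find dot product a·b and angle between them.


a·b = -9*12 - 16*20 = -108 - 320 = -428
|a| = sqrt(81+256) = 18.3576
|b| = sqrt(144+400) = 23.3238
cos(theta) = -428/(sqrt(337)*sqrt(544)) = -428/sqrt(183328) = -0.999607
theta = arccos(-428/sqrt(183328)) = 178.3940 degrees

a·b = -428, theta = 178.3940 deg


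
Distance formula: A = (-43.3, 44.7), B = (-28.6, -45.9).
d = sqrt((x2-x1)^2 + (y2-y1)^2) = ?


dx = -28.6 + 43.3 = 14.7
dy = -45.9 - 44.7 = -90.6
d = sqrt(216.09 + 8208.36) = sqrt(8424.45) = 91.7848

91.7848


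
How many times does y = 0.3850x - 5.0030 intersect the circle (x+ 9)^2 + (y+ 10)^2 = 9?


Substitute y = 0.3850x - 5.0030: (x+ 9)^2 + (0.3850x- 5.0030+ 10)^2 = 9
Expand to Ax^2 + Bx + C = 0, where b-k = 4.997
A = 1+m^2 = 1.148225
B = 2(m(b-k) - h) = 2(0.3850*4.997 + 9) = 21.84769
C = h^2 + (b-k)^2 - r^2 = 81 + 24.970009 - 9 = 96.970009
disc = B^2-4AC = 477.3216 - 445.3736 = 31.9480
disc > 0

2 intersection points


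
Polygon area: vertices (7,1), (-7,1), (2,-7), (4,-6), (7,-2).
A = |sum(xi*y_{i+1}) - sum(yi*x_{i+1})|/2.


sum(xi*y_{i+1}) = 7*1 - 7*(-7) + 2*(-6) + 4*(-2) + 7*1 = 43
sum(yi*x_{i+1}) = 1*(-7) + 1*2 - 7*4 - 6*7 - 2*7 = -89
Area = |43 + 89|/2 = 132/2 = 66.0000

66.0000 sq units


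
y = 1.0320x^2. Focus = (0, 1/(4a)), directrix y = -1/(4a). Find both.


a = 1.0320
1/(4a) = 0.2422
Focus = (0, 0.2422)
Directrix: y = -0.2422

Focus = (0, 0.2422), Directrix: y = -0.2422


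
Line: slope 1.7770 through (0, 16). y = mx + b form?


y - 16 = 1.7770(x - 0)
y = 1.7770x + 16 - 1.7770*0
y = 1.7770x + 16.0000

y = 1.7770x + 16.0000


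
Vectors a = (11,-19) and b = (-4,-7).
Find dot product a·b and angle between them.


a·b = 11*(-4) - 19*(-7) = -44 + 133 = 89
|a| = sqrt(121+361) = 21.9545
|b| = sqrt(16+49) = 8.0623
cos(theta) = 89/(sqrt(482)*sqrt(65)) = 89/sqrt(31330) = 0.502817
theta = arccos(89/sqrt(31330)) = 59.8135 degrees

a·b = 89, theta = 59.8135 deg


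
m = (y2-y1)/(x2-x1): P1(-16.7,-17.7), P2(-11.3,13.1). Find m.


dy = 13.1 + 17.7 = 30.8
dx = -11.3 + 16.7 = 5.4
m = 30.8/5.4 = 5.7037

m = 5.7037


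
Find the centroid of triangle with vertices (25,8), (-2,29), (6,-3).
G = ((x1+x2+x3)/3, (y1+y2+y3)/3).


Gx = (25- 2+6)/3 = 29/3 = 9.6667
Gy = (8+29- 3)/3 = 34/3 = 11.3333

G = (9.6667, 11.3333)


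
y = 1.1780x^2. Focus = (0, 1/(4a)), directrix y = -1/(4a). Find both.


a = 1.1780
1/(4a) = 0.2122
Focus = (0, 0.2122)
Directrix: y = -0.2122

Focus = (0, 0.2122), Directrix: y = -0.2122


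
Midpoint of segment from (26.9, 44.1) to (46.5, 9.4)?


Mx = (26.9 + 46.5)/2 = 73.4/2 = 36.7000
My = (44.1 + 9.4)/2 = 53.5/2 = 26.7500

(36.7000, 26.7500)


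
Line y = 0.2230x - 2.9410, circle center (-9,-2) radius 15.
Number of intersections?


Substitute y = 0.2230x - 2.9410: (x+ 9)^2 + (0.2230x- 2.9410+ 2)^2 = 225
Expand to Ax^2 + Bx + C = 0, where b-k = -0.941
A = 1+m^2 = 1.049729
B = 2(m(b-k) - h) = 2(0.2230*(-0.941) + 9) = 17.580314
C = h^2 + (b-k)^2 - r^2 = 81 + 0.885481 - 225 = -143.114519
disc = B^2-4AC = 309.0674 + 600.9258 = 909.9932
disc > 0

2 intersection points


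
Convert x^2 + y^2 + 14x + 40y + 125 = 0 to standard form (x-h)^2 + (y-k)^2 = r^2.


h = -D/2 = -14/2 = -7
k = -E/2 = -40/2 = -20
r^2 = h^2 + k^2 - F = 49 + 400 - 125 = 324
r = 18

Center (-7, -20), radius = 18


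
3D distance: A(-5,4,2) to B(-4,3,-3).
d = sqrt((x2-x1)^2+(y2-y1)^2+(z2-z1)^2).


dx=1, dy=-1, dz=-5
d = sqrt(1+1+25) = sqrt(27) = 5.1962

5.1962


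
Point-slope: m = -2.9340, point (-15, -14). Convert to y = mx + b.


y + 14 = -2.9340(x + 15)
y = -2.9340x - 14 + 2.9340*(-15)
y = -2.9340x - 58.0100

y = -2.9340x - 58.0100


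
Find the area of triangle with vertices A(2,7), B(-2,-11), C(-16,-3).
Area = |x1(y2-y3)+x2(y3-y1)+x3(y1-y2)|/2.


2*(-11+ 3) = -16
-2*(-3-7) = 20
-16*(7+ 11) = -288
sum = -284
Area = |-284|/2 = 142.0000

142.0000 sq units


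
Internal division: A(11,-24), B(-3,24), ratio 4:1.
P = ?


Px = (4*(-3) + 1*11)/5 = -1/5 = -0.2000
Py = (4*24 + 1*(-24))/5 = 72/5 = 14.4000

P = (-0.2000, 14.4000)


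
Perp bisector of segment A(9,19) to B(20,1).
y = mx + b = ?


Midpoint = (14.5, 10)
Slope of AB = dy/dx = -18/11 = -1.6364
Perp slope = -dx/dy = 11/18 = 0.6111
b = My - (perp slope)*Mx = 10 + (11*14.5)/(-18) = 10 - 8.8611 = 1.1389

y = 0.6111x + 1.1389


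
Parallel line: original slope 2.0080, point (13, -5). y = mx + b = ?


Parallel lines have equal slopes.
m2 = 2.0080
b2 = -5 - 2.0080*13 = -31.1040

y = 2.0080x - 31.1040


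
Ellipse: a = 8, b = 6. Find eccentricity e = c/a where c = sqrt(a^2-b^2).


c = sqrt(64-36) = sqrt(28) = 5.2915
e = c/a = sqrt(28)/8 = 0.6614

e = 0.6614


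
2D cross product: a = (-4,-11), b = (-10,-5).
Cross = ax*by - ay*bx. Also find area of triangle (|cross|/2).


cross = -4*(-5) + 11*(-10) = 20 - 110 = -90
Triangle area = |-90|/2 = 90/2 = 45.0000

cross = -90, triangle area = 45.0000


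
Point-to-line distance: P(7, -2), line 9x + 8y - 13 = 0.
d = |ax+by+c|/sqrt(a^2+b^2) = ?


|9*7 + 8*(-2) - 13| = |34| = 34
sqrt(81 + 64) = sqrt(145) = 12.0416
d = 34/sqrt(145) = 2.8235

2.8235


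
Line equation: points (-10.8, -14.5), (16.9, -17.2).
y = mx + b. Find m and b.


m = (-2.7)/(27.7) = -0.0975
b = y1 - m*x1 = -14.5 - (-2.7*(-10.8))/(27.7) = -14.5 - 1.0527 = -15.5527

y = -0.0975x - 15.5527


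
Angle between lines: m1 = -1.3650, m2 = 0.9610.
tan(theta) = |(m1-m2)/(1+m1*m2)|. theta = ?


m1-m2 = -2.326
1+m1*m2 = -0.311765
tan(theta) = |-2.326/(-0.311765)| = 7.460748
theta = arctan(|-2.326/(-0.311765)|) = 82.3659 degrees (acute angle)

82.3659 degrees


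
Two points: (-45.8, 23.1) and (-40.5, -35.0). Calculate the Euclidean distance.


dx = -40.5 + 45.8 = 5.3
dy = -35.0 - 23.1 = -58.1
d = sqrt(28.09 + 3375.61) = sqrt(3403.7) = 58.3412

58.3412


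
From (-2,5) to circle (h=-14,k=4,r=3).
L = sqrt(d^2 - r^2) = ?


d = sqrt((-2+ 14)^2 + (5-4)^2) = sqrt(144+1) = 12.0416
L = sqrt(145.0000 - 9) = sqrt(136.0000) = 11.6619

11.6619


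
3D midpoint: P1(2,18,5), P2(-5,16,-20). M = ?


Mx = (2- 5)/2 = -1.5000
My = (18+16)/2 = 17.0000
Mz = (5- 20)/2 = -7.5000

M = (-1.5000, 17.0000, -7.5000)


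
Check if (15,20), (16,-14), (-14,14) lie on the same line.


15*(-14-14) + 16*(14-20) - 14*(20+ 14)
= -420 - 96 - 476 = -992

No, not collinear (determinant = -992)


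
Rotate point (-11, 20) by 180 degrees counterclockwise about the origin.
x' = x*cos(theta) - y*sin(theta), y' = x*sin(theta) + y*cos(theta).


cos(180) = -1, sin(180) = 0
x' = -11*(-1) - 20*0 = 11
y' = -11*0 + 20*(-1) = -20

(11, -20)


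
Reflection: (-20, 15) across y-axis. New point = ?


Reflection rule for y-axis: (-x, y)
(-20, 15) -> (20, 15)

(20, 15)


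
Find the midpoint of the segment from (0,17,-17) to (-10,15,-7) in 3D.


Mx = (0- 10)/2 = -5.0000
My = (17+15)/2 = 16.0000
Mz = (-17- 7)/2 = -12.0000

M = (-5.0000, 16.0000, -12.0000)


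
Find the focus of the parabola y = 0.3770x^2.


a = 0.3770
4a = 1.5080
focus = (0, 1/1.5080) = (0, 0.6631)

Focus = (0, 0.6631)


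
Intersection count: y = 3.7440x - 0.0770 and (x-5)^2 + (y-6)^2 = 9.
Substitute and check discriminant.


Substitute y = 3.7440x - 0.0770: (x-5)^2 + (3.7440x- 0.0770-6)^2 = 9
Expand to Ax^2 + Bx + C = 0, where b-k = -6.077
A = 1+m^2 = 15.017536
B = 2(m(b-k) - h) = 2(3.7440*(-6.077) - 5) = -55.504576
C = h^2 + (b-k)^2 - r^2 = 25 + 36.929929 - 9 = 52.929929
disc = B^2-4AC = 3080.7580 - 3179.5085 = -98.7505
disc < 0

0 intersection points


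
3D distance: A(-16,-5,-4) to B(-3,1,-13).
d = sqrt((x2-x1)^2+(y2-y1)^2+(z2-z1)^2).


dx=13, dy=6, dz=-9
d = sqrt(169+36+81) = sqrt(286) = 16.9115

16.9115


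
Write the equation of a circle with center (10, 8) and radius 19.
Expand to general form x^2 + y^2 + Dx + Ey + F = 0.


(x-10)^2 + (y-8)^2 = 19^2
D = -2h = -20, E = -2k = -16
F = h^2+k^2-r^2 = 100+64-361 = -197

x^2 + y^2 - 20x - 16y - 197 = 0


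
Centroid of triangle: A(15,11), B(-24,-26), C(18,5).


Gx = (15- 24+18)/3 = 9/3 = 3.0000
Gy = (11- 26+5)/3 = -10/3 = -3.3333

G = (3.0000, -3.3333)


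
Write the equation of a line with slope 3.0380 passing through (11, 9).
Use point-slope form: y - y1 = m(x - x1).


y - 9 = 3.0380(x - 11)
y = 3.0380x + 9 - 3.0380*11
y = 3.0380x - 24.4180

y = 3.0380x - 24.4180


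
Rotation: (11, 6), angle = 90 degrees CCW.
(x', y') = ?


cos(90) = 0, sin(90) = 1
x' = 11*0 - 6*1 = -6
y' = 11*1 + 6*0 = 11

(-6, 11)


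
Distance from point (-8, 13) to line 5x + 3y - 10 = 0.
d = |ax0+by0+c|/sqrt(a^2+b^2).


|5*(-8) + 3*13 - 10| = |-11| = 11
sqrt(25 + 9) = sqrt(34) = 5.8310
d = 11/sqrt(34) = 1.8865

1.8865


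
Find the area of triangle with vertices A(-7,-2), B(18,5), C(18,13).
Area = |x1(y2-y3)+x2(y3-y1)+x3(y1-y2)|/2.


-7*(5-13) = 56
18*(13+ 2) = 270
18*(-2-5) = -126
sum = 200
Area = |200|/2 = 100.0000

100.0000 sq units


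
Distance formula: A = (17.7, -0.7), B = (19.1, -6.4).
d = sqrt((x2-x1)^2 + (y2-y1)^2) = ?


dx = 19.1 - 17.7 = 1.4
dy = -6.4 + 0.7 = -5.7
d = sqrt(1.96 + 32.49) = sqrt(34.45) = 5.8694

5.8694


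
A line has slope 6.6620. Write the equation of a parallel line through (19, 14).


Parallel lines have equal slopes.
m2 = 6.6620
b2 = 14 - 6.6620*19 = -112.5780

y = 6.6620x - 112.5780


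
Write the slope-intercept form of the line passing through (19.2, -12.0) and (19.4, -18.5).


m = (-6.5)/(0.2) = -32.5000
b = y1 - m*x1 = -12.0 - (-6.5*19.2)/(0.2) = -12.0 + 624.0000 = 612.0000

y = -32.5000x + 612.0000


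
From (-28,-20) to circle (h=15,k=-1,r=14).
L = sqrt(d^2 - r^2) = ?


d = sqrt((-28-15)^2 + (-20+ 1)^2) = sqrt(1849+361) = 47.0106
L = sqrt(2210.0000 - 196) = sqrt(2014.0000) = 44.8776

44.8776


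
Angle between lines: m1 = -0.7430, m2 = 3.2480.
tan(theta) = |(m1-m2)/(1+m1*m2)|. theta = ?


m1-m2 = -3.991
1+m1*m2 = -1.413264
tan(theta) = |-3.991/(-1.413264)| = 2.823959
theta = arctan(|-3.991/(-1.413264)|) = 70.5003 degrees (acute angle)

70.5003 degrees


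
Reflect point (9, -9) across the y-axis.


Reflection rule for y-axis: (-x, y)
(9, -9) -> (-9, -9)

(-9, -9)


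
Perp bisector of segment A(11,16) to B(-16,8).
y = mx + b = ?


Midpoint = (-2.5, 12)
Slope of AB = dy/dx = -8/(-27) = 0.2963
Perp slope = -dx/dy = -27/8 = -3.3750
b = My - (perp slope)*Mx = 12 + (-27*(-2.5))/(-8) = 12 - 8.4375 = 3.5625

y = -3.3750x + 3.5625


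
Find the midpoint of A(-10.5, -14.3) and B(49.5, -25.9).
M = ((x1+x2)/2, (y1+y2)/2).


Mx = (-10.5 + 49.5)/2 = 39.0/2 = 19.5000
My = (-14.3 - 25.9)/2 = -40.2/2 = -20.1000

(19.5000, -20.1000)


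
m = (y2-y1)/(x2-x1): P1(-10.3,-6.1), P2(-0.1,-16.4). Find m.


dy = -16.4 + 6.1 = -10.3
dx = -0.1 + 10.3 = 10.2
m = -10.3/10.2 = -1.0098

m = -1.0098


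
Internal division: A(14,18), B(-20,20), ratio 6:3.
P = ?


Px = (6*(-20) + 3*14)/9 = -78/9 = -8.6667
Py = (6*20 + 3*18)/9 = 174/9 = 19.3333

P = (-8.6667, 19.3333)


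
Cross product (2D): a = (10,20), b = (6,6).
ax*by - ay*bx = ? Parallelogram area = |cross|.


cross = 10*6 - 20*6 = 60 - 120 = -60
Parallelogram area = |-60| = 60

cross = -60, parallelogram area = 60


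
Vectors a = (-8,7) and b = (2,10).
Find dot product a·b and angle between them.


a·b = -8*2 + 7*10 = -16 + 70 = 54
|a| = sqrt(64+49) = 10.6301
|b| = sqrt(4+100) = 10.1980
cos(theta) = 54/(sqrt(113)*sqrt(104)) = 54/sqrt(11752) = 0.498124
theta = arccos(54/sqrt(11752)) = 60.1240 degrees

a·b = 54, theta = 60.1240 deg


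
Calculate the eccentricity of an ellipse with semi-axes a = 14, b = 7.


c = sqrt(196-49) = sqrt(147) = 12.1244
e = c/a = sqrt(147)/14 = 0.8660

e = 0.8660


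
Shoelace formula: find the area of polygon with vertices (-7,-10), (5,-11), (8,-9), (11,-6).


sum(xi*y_{i+1}) = -7*(-11) + 5*(-9) + 8*(-6) + 11*(-10) = -126
sum(yi*x_{i+1}) = -10*5 - 11*8 - 9*11 - 6*(-7) = -195
Area = |-126 + 195|/2 = 69/2 = 34.5000

34.5000 sq units


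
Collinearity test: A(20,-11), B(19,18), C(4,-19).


20*(18+ 19) + 19*(-19+ 11) + 4*(-11-18)
= 740 - 152 - 116 = 472

No, not collinear (determinant = 472)


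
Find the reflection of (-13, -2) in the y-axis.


Reflection rule for y-axis: (-x, y)
(-13, -2) -> (13, -2)

(13, -2)


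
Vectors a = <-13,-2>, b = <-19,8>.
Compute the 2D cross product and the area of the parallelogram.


cross = -13*8 + 2*(-19) = -104 - 38 = -142
Parallelogram area = |-142| = 142

cross = -142, parallelogram area = 142


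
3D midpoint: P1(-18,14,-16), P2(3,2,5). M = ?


Mx = (-18+3)/2 = -7.5000
My = (14+2)/2 = 8.0000
Mz = (-16+5)/2 = -5.5000

M = (-7.5000, 8.0000, -5.5000)


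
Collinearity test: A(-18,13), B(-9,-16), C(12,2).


-18*(-16-2) - 9*(2-13) + 12*(13+ 16)
= 324 + 99 + 348 = 771

No, not collinear (determinant = 771)


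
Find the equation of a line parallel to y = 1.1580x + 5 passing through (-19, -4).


Parallel lines have equal slopes.
m2 = 1.1580
b2 = -4 - 1.1580*(-19) = 18.0020

y = 1.1580x + 18.0020


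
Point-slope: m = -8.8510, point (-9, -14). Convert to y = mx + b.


y + 14 = -8.8510(x + 9)
y = -8.8510x - 14 + 8.8510*(-9)
y = -8.8510x - 93.6590

y = -8.8510x - 93.6590


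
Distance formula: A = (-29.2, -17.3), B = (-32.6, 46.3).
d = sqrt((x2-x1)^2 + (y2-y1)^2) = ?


dx = -32.6 + 29.2 = -3.4
dy = 46.3 + 17.3 = 63.6
d = sqrt(11.56 + 4044.96) = sqrt(4056.52) = 63.6908

63.6908


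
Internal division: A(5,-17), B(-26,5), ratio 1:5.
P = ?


Px = (1*(-26) + 5*5)/6 = -1/6 = -0.1667
Py = (1*5 + 5*(-17))/6 = -80/6 = -13.3333

P = (-0.1667, -13.3333)


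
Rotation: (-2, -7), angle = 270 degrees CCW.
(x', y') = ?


cos(270) = 0, sin(270) = -1
x' = -2*0 + 7*(-1) = -7
y' = -2*(-1) - 7*0 = 2

(-7, 2)


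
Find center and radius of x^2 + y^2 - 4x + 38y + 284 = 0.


h = -D/2 = 4/2 = 2
k = -E/2 = -38/2 = -19
r^2 = h^2 + k^2 - F = 4 + 361 - 284 = 81
r = 9

Center (2, -19), radius = 9


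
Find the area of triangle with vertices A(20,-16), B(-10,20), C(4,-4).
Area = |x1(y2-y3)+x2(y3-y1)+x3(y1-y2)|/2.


20*(20+ 4) = 480
-10*(-4+ 16) = -120
4*(-16-20) = -144
sum = 216
Area = |216|/2 = 108.0000

108.0000 sq units


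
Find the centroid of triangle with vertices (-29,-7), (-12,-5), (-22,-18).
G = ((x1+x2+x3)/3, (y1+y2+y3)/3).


Gx = (-29- 12- 22)/3 = -63/3 = -21.0000
Gy = (-7- 5- 18)/3 = -30/3 = -10.0000

G = (-21.0000, -10.0000)


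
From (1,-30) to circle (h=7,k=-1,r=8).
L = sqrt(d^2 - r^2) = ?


d = sqrt((1-7)^2 + (-30+ 1)^2) = sqrt(36+841) = 29.6142
L = sqrt(877.0000 - 64) = sqrt(813.0000) = 28.5132

28.5132


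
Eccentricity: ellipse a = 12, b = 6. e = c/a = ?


c = sqrt(144-36) = sqrt(108) = 10.3923
e = c/a = sqrt(108)/12 = 0.8660

e = 0.8660


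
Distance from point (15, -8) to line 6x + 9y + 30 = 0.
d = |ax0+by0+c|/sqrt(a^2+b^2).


|6*15 + 9*(-8) + 30| = |48| = 48
sqrt(36 + 81) = sqrt(117) = 10.8167
d = 48/sqrt(117) = 4.4376

4.4376


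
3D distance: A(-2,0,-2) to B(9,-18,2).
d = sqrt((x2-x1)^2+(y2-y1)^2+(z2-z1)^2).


dx=11, dy=-18, dz=4
d = sqrt(121+324+16) = sqrt(461) = 21.4709

21.4709


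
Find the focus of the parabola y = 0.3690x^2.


a = 0.3690
4a = 1.4760
focus = (0, 1/1.4760) = (0, 0.6775)

Focus = (0, 0.6775)


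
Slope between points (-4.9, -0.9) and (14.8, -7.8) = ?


dy = -7.8 + 0.9 = -6.9
dx = 14.8 + 4.9 = 19.7
m = -6.9/19.7 = -0.3503

m = -0.3503


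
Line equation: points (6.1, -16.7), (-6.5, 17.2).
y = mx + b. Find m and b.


m = (33.9)/(-12.6) = -2.6905
b = y1 - m*x1 = -16.7 - (33.9*6.1)/(-12.6) = -16.7 + 16.4119 = -0.2881

y = -2.6905x - 0.2881


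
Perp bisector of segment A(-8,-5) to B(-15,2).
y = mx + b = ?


Midpoint = (-11.5, -1.5)
Slope of AB = dy/dx = 7/(-7) = -1.0000
Perp slope = -dx/dy = 7/7 = 1.0000
b = My - (perp slope)*Mx = -1.5 + (-7*(-11.5))/7 = -1.5 + 11.5000 = 10.0000

y = 1.0000x + 10.0000


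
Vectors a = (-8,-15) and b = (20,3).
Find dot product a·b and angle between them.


a·b = -8*20 - 15*3 = -160 - 45 = -205
|a| = sqrt(64+225) = 17.0000
|b| = sqrt(400+9) = 20.2237
cos(theta) = -205/(sqrt(289)*sqrt(409)) = -205/sqrt(118201) = -0.596270
theta = arccos(-205/sqrt(118201)) = 126.6033 degrees

a·b = -205, theta = 126.6033 deg


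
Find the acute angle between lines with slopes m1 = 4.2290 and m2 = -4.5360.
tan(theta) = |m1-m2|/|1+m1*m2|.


m1-m2 = 8.765
1+m1*m2 = -18.182744
tan(theta) = |8.765/(-18.182744)| = 0.482050
theta = arctan(|8.765/(-18.182744)|) = 25.7364 degrees (acute angle)

25.7364 degrees


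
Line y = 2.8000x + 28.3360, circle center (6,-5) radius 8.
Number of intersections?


Substitute y = 2.8000x + 28.3360: (x-6)^2 + (2.8000x+28.3360+ 5)^2 = 64
Expand to Ax^2 + Bx + C = 0, where b-k = 33.336
A = 1+m^2 = 8.84
B = 2(m(b-k) - h) = 2(2.8000*33.336 - 6) = 174.6816
C = h^2 + (b-k)^2 - r^2 = 36 + 1111.288896 - 64 = 1083.288896
disc = B^2-4AC = 30513.6614 - 38305.0954 = -7791.4340
disc < 0

0 intersection points


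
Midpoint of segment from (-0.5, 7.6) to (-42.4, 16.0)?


Mx = (-0.5 - 42.4)/2 = -42.9/2 = -21.4500
My = (7.6 + 16.0)/2 = 23.6/2 = 11.8000

(-21.4500, 11.8000)


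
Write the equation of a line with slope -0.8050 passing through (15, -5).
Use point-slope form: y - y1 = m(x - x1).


y + 5 = -0.8050(x - 15)
y = -0.8050x - 5 + 0.8050*15
y = -0.8050x + 7.0750

y = -0.8050x + 7.0750


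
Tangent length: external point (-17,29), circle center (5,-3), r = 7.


d = sqrt((-17-5)^2 + (29+ 3)^2) = sqrt(484+1024) = 38.8330
L = sqrt(1508.0000 - 49) = sqrt(1459.0000) = 38.1969

38.1969


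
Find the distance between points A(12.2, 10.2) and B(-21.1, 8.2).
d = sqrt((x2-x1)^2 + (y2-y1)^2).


dx = -21.1 - 12.2 = -33.3
dy = 8.2 - 10.2 = -2.0
d = sqrt(1108.89 + 4.0) = sqrt(1112.89) = 33.3600

33.3600


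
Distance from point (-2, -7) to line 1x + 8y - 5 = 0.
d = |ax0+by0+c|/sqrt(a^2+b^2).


|1*(-2) + 8*(-7) - 5| = |-63| = 63
sqrt(1 + 64) = sqrt(65) = 8.0623
d = 63/sqrt(65) = 7.8142

7.8142


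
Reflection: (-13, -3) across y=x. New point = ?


Reflection rule for y=x: (y, x)
(-13, -3) -> (-3, -13)

(-3, -13)


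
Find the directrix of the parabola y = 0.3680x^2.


a = 0.3680
1/(4a) = 0.6793
directrix: y = -0.6793 = -0.6793

y = -0.6793


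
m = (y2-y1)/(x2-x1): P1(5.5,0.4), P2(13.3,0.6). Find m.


dy = 0.6 - 0.4 = 0.2
dx = 13.3 - 5.5 = 7.8
m = 0.2/7.8 = 0.0256

m = 0.0256


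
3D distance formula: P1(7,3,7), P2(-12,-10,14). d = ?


dx=-19, dy=-13, dz=7
d = sqrt(361+169+49) = sqrt(579) = 24.0624

24.0624


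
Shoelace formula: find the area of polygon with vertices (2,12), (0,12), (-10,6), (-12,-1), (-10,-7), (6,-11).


sum(xi*y_{i+1}) = 2*12 + 0*6 - 10*(-1) - 12*(-7) - 10*(-11) + 6*12 = 300
sum(yi*x_{i+1}) = 12*0 + 12*(-10) + 6*(-12) - 1*(-10) - 7*6 - 11*2 = -246
Area = |300 + 246|/2 = 546/2 = 273.0000

273.0000 sq units


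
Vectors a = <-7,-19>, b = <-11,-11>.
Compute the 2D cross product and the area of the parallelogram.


cross = -7*(-11) + 19*(-11) = 77 - 209 = -132
Parallelogram area = |-132| = 132

cross = -132, parallelogram area = 132


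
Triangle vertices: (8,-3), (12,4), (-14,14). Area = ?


8*(4-14) = -80
12*(14+ 3) = 204
-14*(-3-4) = 98
sum = 222
Area = |222|/2 = 111.0000

111.0000 sq units


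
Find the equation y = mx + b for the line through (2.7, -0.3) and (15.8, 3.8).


m = (4.1)/(13.1) = 0.3130
b = y1 - m*x1 = -0.3 - (4.1*2.7)/(13.1) = -0.3 - 0.8450 = -1.1450

y = 0.3130x - 1.1450


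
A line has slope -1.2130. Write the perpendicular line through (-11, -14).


Perpendicular slope = -1/m1 = -1/(-1.2130) = 0.8244
b2 = y0 - m2*x0 = -14 - 11/(-1.2130) = -14 + 9.0684 = -4.9316

y = 0.8244x - 4.9316


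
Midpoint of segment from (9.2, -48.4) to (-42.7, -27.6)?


Mx = (9.2 - 42.7)/2 = -33.5/2 = -16.7500
My = (-48.4 - 27.6)/2 = -76.0/2 = -38.0000

(-16.7500, -38.0000)


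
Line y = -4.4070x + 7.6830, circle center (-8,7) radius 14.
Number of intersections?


Substitute y = -4.4070x + 7.6830: (x+ 8)^2 + (-4.4070x+7.6830-7)^2 = 196
Expand to Ax^2 + Bx + C = 0, where b-k = 0.683
A = 1+m^2 = 20.421649
B = 2(m(b-k) - h) = 2(-4.4070*0.683 + 8) = 9.980038
C = h^2 + (b-k)^2 - r^2 = 64 + 0.466489 - 196 = -131.533511
disc = B^2-4AC = 99.6012 + 10744.5248 = 10844.1260
disc > 0

2 intersection points


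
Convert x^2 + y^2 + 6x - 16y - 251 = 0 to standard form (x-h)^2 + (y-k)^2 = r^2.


h = -D/2 = -6/2 = -3
k = -E/2 = 16/2 = 8
r^2 = h^2 + k^2 - F = 9 + 64 + 251 = 324
r = 18

Center (-3, 8), radius = 18


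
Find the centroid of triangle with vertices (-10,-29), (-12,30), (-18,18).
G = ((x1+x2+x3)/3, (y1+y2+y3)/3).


Gx = (-10- 12- 18)/3 = -40/3 = -13.3333
Gy = (-29+30+18)/3 = 19/3 = 6.3333

G = (-13.3333, 6.3333)


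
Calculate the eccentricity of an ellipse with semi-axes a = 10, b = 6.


c = sqrt(100-36) = sqrt(64) = 8.0000
e = c/a = 8/10 = 0.8000

e = 0.8000


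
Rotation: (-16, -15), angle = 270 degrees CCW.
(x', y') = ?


cos(270) = 0, sin(270) = -1
x' = -16*0 + 15*(-1) = -15
y' = -16*(-1) - 15*0 = 16

(-15, 16)


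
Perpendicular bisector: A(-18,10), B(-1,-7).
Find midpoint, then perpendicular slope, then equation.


Midpoint = (-9.5, 1.5)
Slope of AB = dy/dx = -17/17 = -1.0000
Perp slope = -dx/dy = 17/17 = 1.0000
b = My - (perp slope)*Mx = 1.5 + (17*(-9.5))/(-17) = 1.5 + 9.5000 = 11.0000

y = 1.0000x + 11.0000


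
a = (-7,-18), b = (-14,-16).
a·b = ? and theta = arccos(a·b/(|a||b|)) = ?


a·b = -7*(-14) - 18*(-16) = 98 + 288 = 386
|a| = sqrt(49+324) = 19.3132
|b| = sqrt(196+256) = 21.2603
cos(theta) = 386/(sqrt(373)*sqrt(452)) = 386/sqrt(168596) = 0.940078
theta = arccos(386/sqrt(168596)) = 19.9354 degrees

a·b = 386, theta = 19.9354 deg


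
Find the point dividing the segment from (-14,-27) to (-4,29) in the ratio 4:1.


Px = (4*(-4) + 1*(-14))/5 = -30/5 = -6.0000
Py = (4*29 + 1*(-27))/5 = 89/5 = 17.8000

P = (-6.0000, 17.8000)


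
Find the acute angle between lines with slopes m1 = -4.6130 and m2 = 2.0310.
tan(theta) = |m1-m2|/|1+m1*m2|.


m1-m2 = -6.644
1+m1*m2 = -8.369003
tan(theta) = |-6.644/(-8.369003)| = 0.793882
theta = arctan(|-6.644/(-8.369003)|) = 38.4454 degrees (acute angle)

38.4454 degrees


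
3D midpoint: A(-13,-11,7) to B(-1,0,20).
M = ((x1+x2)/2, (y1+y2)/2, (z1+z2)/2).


Mx = (-13- 1)/2 = -7.0000
My = (-11+0)/2 = -5.5000
Mz = (7+20)/2 = 13.5000

M = (-7.0000, -5.5000, 13.5000)


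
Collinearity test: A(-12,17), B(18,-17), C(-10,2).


-12*(-17-2) + 18*(2-17) - 10*(17+ 17)
= 228 - 270 - 340 = -382

No, not collinear (determinant = -382)


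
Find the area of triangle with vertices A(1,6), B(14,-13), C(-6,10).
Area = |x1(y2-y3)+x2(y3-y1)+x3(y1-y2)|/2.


1*(-13-10) = -23
14*(10-6) = 56
-6*(6+ 13) = -114
sum = -81
Area = |-81|/2 = 40.5000

40.5000 sq units


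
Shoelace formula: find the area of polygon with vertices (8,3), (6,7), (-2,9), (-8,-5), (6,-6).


sum(xi*y_{i+1}) = 8*7 + 6*9 - 2*(-5) - 8*(-6) + 6*3 = 186
sum(yi*x_{i+1}) = 3*6 + 7*(-2) + 9*(-8) - 5*6 - 6*8 = -146
Area = |186 + 146|/2 = 332/2 = 166.0000

166.0000 sq units


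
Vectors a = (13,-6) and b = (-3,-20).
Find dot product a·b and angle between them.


a·b = 13*(-3) - 6*(-20) = -39 + 120 = 81
|a| = sqrt(169+36) = 14.3178
|b| = sqrt(9+400) = 20.2237
cos(theta) = 81/(sqrt(205)*sqrt(409)) = 81/sqrt(83845) = 0.279735
theta = arccos(81/sqrt(83845)) = 73.7556 degrees

a·b = 81, theta = 73.7556 deg


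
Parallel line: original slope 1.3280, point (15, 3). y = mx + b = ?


Parallel lines have equal slopes.
m2 = 1.3280
b2 = 3 - 1.3280*15 = -16.9200

y = 1.3280x - 16.9200


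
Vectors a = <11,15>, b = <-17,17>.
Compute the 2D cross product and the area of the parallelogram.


cross = 11*17 - 15*(-17) = 187 + 255 = 442
Parallelogram area = |442| = 442

cross = 442, parallelogram area = 442


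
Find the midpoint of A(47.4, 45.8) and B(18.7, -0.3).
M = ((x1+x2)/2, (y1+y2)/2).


Mx = (47.4 + 18.7)/2 = 66.1/2 = 33.0500
My = (45.8 - 0.3)/2 = 45.5/2 = 22.7500

(33.0500, 22.7500)


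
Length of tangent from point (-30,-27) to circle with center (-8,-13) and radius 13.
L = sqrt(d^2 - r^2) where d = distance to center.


d = sqrt((-30+ 8)^2 + (-27+ 13)^2) = sqrt(484+196) = 26.0768
L = sqrt(680.0000 - 169) = sqrt(511.0000) = 22.6053

22.6053


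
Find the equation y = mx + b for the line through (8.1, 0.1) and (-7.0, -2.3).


m = (-2.4)/(-15.1) = 0.1589
b = y1 - m*x1 = 0.1 - (-2.4*8.1)/(-15.1) = 0.1 - 1.2874 = -1.1874

y = 0.1589x - 1.1874


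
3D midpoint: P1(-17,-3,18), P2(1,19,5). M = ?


Mx = (-17+1)/2 = -8.0000
My = (-3+19)/2 = 8.0000
Mz = (18+5)/2 = 11.5000

M = (-8.0000, 8.0000, 11.5000)


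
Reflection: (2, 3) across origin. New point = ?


Reflection rule for origin: (-x, -y)
(2, 3) -> (-2, -3)

(-2, -3)


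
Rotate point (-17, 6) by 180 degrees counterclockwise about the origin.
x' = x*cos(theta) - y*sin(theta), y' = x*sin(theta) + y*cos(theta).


cos(180) = -1, sin(180) = 0
x' = -17*(-1) - 6*0 = 17
y' = -17*0 + 6*(-1) = -6

(17, -6)


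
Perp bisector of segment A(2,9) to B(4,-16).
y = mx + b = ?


Midpoint = (3, -3.5)
Slope of AB = dy/dx = -25/2 = -12.5000
Perp slope = -dx/dy = 2/25 = 0.0800
b = My - (perp slope)*Mx = -3.5 + (2*3)/(-25) = -3.5 - 0.2400 = -3.7400

y = 0.0800x - 3.7400


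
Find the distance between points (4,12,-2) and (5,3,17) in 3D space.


dx=1, dy=-9, dz=19
d = sqrt(1+81+361) = sqrt(443) = 21.0476

21.0476


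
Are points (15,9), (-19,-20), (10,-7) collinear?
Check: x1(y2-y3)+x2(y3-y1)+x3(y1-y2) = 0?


15*(-20+ 7) - 19*(-7-9) + 10*(9+ 20)
= -195 + 304 + 290 = 399

No, not collinear (determinant = 399)


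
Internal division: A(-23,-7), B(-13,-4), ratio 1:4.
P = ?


Px = (1*(-13) + 4*(-23))/5 = -105/5 = -21.0000
Py = (1*(-4) + 4*(-7))/5 = -32/5 = -6.4000

P = (-21.0000, -6.4000)


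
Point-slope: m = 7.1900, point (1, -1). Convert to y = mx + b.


y + 1 = 7.1900(x - 1)
y = 7.1900x - 1 - 7.1900*1
y = 7.1900x - 8.1900

y = 7.1900x - 8.1900


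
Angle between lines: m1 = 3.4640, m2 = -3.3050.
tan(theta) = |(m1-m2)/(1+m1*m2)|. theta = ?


m1-m2 = 6.769
1+m1*m2 = -10.44852
tan(theta) = |6.769/(-10.44852)| = 0.647843
theta = arctan(|6.769/(-10.44852)|) = 32.9369 degrees (acute angle)

32.9369 degrees


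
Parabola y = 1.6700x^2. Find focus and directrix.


a = 1.6700
1/(4a) = 0.1497
Focus = (0, 0.1497)
Directrix: y = -0.1497

Focus = (0, 0.1497), Directrix: y = -0.1497


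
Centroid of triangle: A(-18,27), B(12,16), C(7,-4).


Gx = (-18+12+7)/3 = 1/3 = 0.3333
Gy = (27+16- 4)/3 = 39/3 = 13.0000

G = (0.3333, 13.0000)


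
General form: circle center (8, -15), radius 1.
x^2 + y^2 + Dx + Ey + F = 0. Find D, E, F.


(x-8)^2 + (y+ 15)^2 = 1^2
D = -2h = -16, E = -2k = 30
F = h^2+k^2-r^2 = 64+225-1 = 288

D = -16, E = 30, F = 288


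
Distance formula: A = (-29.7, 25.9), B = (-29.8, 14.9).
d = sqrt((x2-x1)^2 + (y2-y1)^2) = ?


dx = -29.8 + 29.7 = -0.1
dy = 14.9 - 25.9 = -11
d = sqrt(0.01 + 121) = sqrt(121.01) = 11.0005

11.0005


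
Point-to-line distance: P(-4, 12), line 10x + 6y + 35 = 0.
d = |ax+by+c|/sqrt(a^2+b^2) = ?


|10*(-4) + 6*12 + 35| = |67| = 67
sqrt(100 + 36) = sqrt(136) = 11.6619
d = 67/sqrt(136) = 5.7452

5.7452


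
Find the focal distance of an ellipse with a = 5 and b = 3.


c^2 = 5^2 - 3^2 = 25 - 9 = 16
c = sqrt(16) = 4.0000

c = 4.0000


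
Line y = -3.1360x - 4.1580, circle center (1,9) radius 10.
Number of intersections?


Substitute y = -3.1360x - 4.1580: (x-1)^2 + (-3.1360x- 4.1580-9)^2 = 100
Expand to Ax^2 + Bx + C = 0, where b-k = -13.158
A = 1+m^2 = 10.834496
B = 2(m(b-k) - h) = 2(-3.1360*(-13.158) - 1) = 80.526976
C = h^2 + (b-k)^2 - r^2 = 1 + 173.132964 - 100 = 74.132964
disc = B^2-4AC = 6484.5939 - 3212.7732 = 3271.8207
disc > 0

2 intersection points


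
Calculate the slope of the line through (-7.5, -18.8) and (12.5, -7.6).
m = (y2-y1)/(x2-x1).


dy = -7.6 + 18.8 = 11.2
dx = 12.5 + 7.5 = 20.0
m = 11.2/20.0 = 0.5600

m = 0.5600


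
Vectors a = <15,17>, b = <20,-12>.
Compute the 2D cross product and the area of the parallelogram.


cross = 15*(-12) - 17*20 = -180 - 340 = -520
Parallelogram area = |-520| = 520

cross = -520, parallelogram area = 520


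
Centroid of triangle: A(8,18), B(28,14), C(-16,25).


Gx = (8+28- 16)/3 = 20/3 = 6.6667
Gy = (18+14+25)/3 = 57/3 = 19.0000

G = (6.6667, 19.0000)


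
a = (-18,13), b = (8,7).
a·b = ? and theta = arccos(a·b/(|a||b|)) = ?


a·b = -18*8 + 13*7 = -144 + 91 = -53
|a| = sqrt(324+169) = 22.2036
|b| = sqrt(64+49) = 10.6301
cos(theta) = -53/(sqrt(493)*sqrt(113)) = -53/sqrt(55709) = -0.224550
theta = arccos(-53/sqrt(55709)) = 102.9764 degrees

a·b = -53, theta = 102.9764 deg


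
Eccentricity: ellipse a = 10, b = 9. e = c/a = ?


c = sqrt(100-81) = sqrt(19) = 4.3589
e = c/a = sqrt(19)/10 = 0.4359

e = 0.4359


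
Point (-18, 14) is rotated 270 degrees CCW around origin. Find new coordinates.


cos(270) = 0, sin(270) = -1
x' = -18*0 - 14*(-1) = 14
y' = -18*(-1) + 14*0 = 18

(14, 18)


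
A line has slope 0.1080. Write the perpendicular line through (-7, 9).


Perpendicular slope = -1/m1 = -1/0.1080 = -9.2593
b2 = y0 - m2*x0 = 9 - 7/0.1080 = 9 - 64.8148 = -55.8148

y = -9.2593x - 55.8148


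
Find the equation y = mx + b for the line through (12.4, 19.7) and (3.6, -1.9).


m = (-21.6)/(-8.8) = 2.4545
b = y1 - m*x1 = 19.7 - (-21.6*12.4)/(-8.8) = 19.7 - 30.4364 = -10.7364

y = 2.4545x - 10.7364


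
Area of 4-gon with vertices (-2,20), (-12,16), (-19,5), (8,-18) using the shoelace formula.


sum(xi*y_{i+1}) = -2*16 - 12*5 - 19*(-18) + 8*20 = 410
sum(yi*x_{i+1}) = 20*(-12) + 16*(-19) + 5*8 - 18*(-2) = -468
Area = |410 + 468|/2 = 878/2 = 439.0000

439.0000 sq units


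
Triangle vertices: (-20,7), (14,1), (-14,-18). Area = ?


-20*(1+ 18) = -380
14*(-18-7) = -350
-14*(7-1) = -84
sum = -814
Area = |-814|/2 = 407.0000

407.0000 sq units


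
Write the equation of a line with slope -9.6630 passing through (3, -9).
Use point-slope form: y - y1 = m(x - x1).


y + 9 = -9.6630(x - 3)
y = -9.6630x - 9 + 9.6630*3
y = -9.6630x + 19.9890

y = -9.6630x + 19.9890


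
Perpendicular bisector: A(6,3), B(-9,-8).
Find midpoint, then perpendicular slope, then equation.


Midpoint = (-1.5, -2.5)
Slope of AB = dy/dx = -11/(-15) = 0.7333
Perp slope = -dx/dy = -15/11 = -1.3636
b = My - (perp slope)*Mx = -2.5 + (-15*(-1.5))/(-11) = -2.5 - 2.0455 = -4.5455

y = -1.3636x - 4.5455


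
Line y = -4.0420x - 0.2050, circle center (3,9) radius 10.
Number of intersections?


Substitute y = -4.0420x - 0.2050: (x-3)^2 + (-4.0420x- 0.2050-9)^2 = 100
Expand to Ax^2 + Bx + C = 0, where b-k = -9.205
A = 1+m^2 = 17.337764
B = 2(m(b-k) - h) = 2(-4.0420*(-9.205) - 3) = 68.41322
C = h^2 + (b-k)^2 - r^2 = 9 + 84.732025 - 100 = -6.267975
disc = B^2-4AC = 4680.3687 + 434.6907 = 5115.0594
disc > 0

2 intersection points


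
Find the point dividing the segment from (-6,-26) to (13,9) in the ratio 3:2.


Px = (3*13 + 2*(-6))/5 = 27/5 = 5.4000
Py = (3*9 + 2*(-26))/5 = -25/5 = -5.0000

P = (5.4000, -5.0000)


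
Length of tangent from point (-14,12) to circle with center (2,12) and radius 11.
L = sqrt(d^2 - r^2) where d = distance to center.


d = sqrt((-14-2)^2 + (12-12)^2) = sqrt(256+0) = 16.0000
L = sqrt(256.0000 - 121) = sqrt(135.0000) = 11.6190

11.6190


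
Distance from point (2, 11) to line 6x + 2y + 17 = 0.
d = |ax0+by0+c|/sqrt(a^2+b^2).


|6*2 + 2*11 + 17| = |51| = 51
sqrt(36 + 4) = sqrt(40) = 6.3246
d = 51/sqrt(40) = 8.0638

8.0638


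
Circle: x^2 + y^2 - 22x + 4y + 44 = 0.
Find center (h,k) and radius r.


h = -D/2 = 22/2 = 11
k = -E/2 = -4/2 = -2
r^2 = h^2 + k^2 - F = 121 + 4 - 44 = 81
r = 9

Center (11, -2), radius = 9


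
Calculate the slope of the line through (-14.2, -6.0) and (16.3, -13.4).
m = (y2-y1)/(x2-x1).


dy = -13.4 + 6.0 = -7.4
dx = 16.3 + 14.2 = 30.5
m = -7.4/30.5 = -0.2426

m = -0.2426


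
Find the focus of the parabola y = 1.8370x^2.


a = 1.8370
4a = 7.3480
focus = (0, 1/7.3480) = (0, 0.1361)

Focus = (0, 0.1361)


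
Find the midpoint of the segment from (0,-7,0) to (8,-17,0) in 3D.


Mx = (0+8)/2 = 4.0000
My = (-7- 17)/2 = -12.0000
Mz = (0+0)/2 = 0

M = (4.0000, -12.0000, 0)


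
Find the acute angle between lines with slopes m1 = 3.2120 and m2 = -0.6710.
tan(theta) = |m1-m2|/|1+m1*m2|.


m1-m2 = 3.883
1+m1*m2 = -1.155252
tan(theta) = |3.883/(-1.155252)| = 3.361171
theta = arctan(|3.883/(-1.155252)|) = 73.4315 degrees (acute angle)

73.4315 degrees


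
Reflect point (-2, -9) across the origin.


Reflection rule for origin: (-x, -y)
(-2, -9) -> (2, 9)

(2, 9)


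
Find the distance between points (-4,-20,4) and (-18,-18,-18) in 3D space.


dx=-14, dy=2, dz=-22
d = sqrt(196+4+484) = sqrt(684) = 26.1534

26.1534


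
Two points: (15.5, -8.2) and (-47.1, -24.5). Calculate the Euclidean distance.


dx = -47.1 - 15.5 = -62.6
dy = -24.5 + 8.2 = -16.3
d = sqrt(3918.76 + 265.69) = sqrt(4184.45) = 64.6873

64.6873


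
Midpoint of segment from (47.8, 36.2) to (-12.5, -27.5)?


Mx = (47.8 - 12.5)/2 = 35.3/2 = 17.6500
My = (36.2 - 27.5)/2 = 8.7/2 = 4.3500

(17.6500, 4.3500)


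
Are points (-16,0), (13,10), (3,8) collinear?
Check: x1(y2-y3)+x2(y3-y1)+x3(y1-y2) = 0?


-16*(10-8) + 13*(8-0) + 3*(0-10)
= -32 + 104 - 30 = 42

No, not collinear (determinant = 42)


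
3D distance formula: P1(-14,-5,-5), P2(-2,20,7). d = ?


dx=12, dy=25, dz=12
d = sqrt(144+625+144) = sqrt(913) = 30.2159

30.2159


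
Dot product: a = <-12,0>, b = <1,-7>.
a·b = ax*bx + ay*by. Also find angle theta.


a·b = -12*1 + 0*(-7) = -12 + 0 = -12
|a| = sqrt(144+0) = 12.0000
|b| = sqrt(1+49) = 7.0711
cos(theta) = -12/(sqrt(144)*sqrt(50)) = -12/sqrt(7200) = -0.141421
theta = arccos(-12/sqrt(7200)) = 98.1301 degrees

a·b = -12, theta = 98.1301 deg
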